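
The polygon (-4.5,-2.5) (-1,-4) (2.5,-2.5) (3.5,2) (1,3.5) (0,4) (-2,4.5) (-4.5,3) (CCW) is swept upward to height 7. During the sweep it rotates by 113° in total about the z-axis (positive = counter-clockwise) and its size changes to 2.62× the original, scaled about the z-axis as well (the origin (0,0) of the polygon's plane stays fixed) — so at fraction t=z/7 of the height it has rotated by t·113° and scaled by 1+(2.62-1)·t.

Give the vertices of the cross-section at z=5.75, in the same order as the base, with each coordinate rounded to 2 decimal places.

t = z/height = 5.75/7 = 0.821429
s = 1 + (scale-1)·z/height = 1 + (2.62-1)·5.75/7 = 2.330714
θ = twist·z/height = 113°·5.75/7 = 92.8214° = 1.620040 rad
cos θ = -0.049223, sin θ = 0.998788 (intermediates below are computed at full precision and shown rounded to 5 d.p.)
v1: (-4.5,-2.5) → rotate → (2.71847,-4.37149) → ×s → (6.33599,-10.18869) → (6.34,-10.19)
v2: (-1,-4) → rotate → (4.04437,-0.80189) → ×s → (9.42628,-1.86899) → (9.43,-1.87)
v3: (2.5,-2.5) → rotate → (2.37391,2.62003) → ×s → (5.53291,6.10654) → (5.53,6.11)
v4: (3.5,2) → rotate → (-2.16986,3.39731) → ×s → (-5.05732,7.91816) → (-5.06,7.92)
v5: (1,3.5) → rotate → (-3.54498,0.82651) → ×s → (-8.26234,1.92635) → (-8.26,1.93)
v6: (0,4) → rotate → (-3.99515,-0.19689) → ×s → (-9.31156,-0.45890) → (-9.31,-0.46)
v7: (-2,4.5) → rotate → (-4.39610,-2.21908) → ×s → (-10.24605,-5.17204) → (-10.25,-5.17)
v8: (-4.5,3) → rotate → (-2.77486,-4.64222) → ×s → (-6.46740,-10.81968) → (-6.47,-10.82)

Cross-section at z=5.75: (6.34,-10.19) (9.43,-1.87) (5.53,6.11) (-5.06,7.92) (-8.26,1.93) (-9.31,-0.46) (-10.25,-5.17) (-6.47,-10.82)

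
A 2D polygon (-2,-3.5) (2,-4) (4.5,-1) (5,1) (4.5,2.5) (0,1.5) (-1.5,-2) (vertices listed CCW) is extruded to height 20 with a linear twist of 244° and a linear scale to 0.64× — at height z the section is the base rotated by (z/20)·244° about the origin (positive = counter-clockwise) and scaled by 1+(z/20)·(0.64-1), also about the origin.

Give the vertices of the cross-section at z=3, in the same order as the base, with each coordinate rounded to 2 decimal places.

t = z/height = 3/20 = 0.15
s = 1 + (scale-1)·z/height = 1 + (0.64-1)·3/20 = 0.946000
θ = twist·z/height = 244°·3/20 = 36.6000° = 0.638791 rad
cos θ = 0.802817, sin θ = 0.596225 (intermediates below are computed at full precision and shown rounded to 5 d.p.)
v1: (-2,-3.5) → rotate → (0.48115,-4.00231) → ×s → (0.45517,-3.78619) → (0.46,-3.79)
v2: (2,-4) → rotate → (3.99053,-2.01882) → ×s → (3.77505,-1.90980) → (3.78,-1.91)
v3: (4.5,-1) → rotate → (4.20890,1.88019) → ×s → (3.98162,1.77866) → (3.98,1.78)
v4: (5,1) → rotate → (3.41786,3.78394) → ×s → (3.23330,3.57961) → (3.23,3.58)
v5: (4.5,2.5) → rotate → (2.12212,4.69006) → ×s → (2.00752,4.43679) → (2.01,4.44)
v6: (0,1.5) → rotate → (-0.89434,1.20423) → ×s → (-0.84604,1.13920) → (-0.85,1.14)
v7: (-1.5,-2) → rotate → (-0.01178,-2.49997) → ×s → (-0.01114,-2.36497) → (-0.01,-2.36)

Cross-section at z=3: (0.46,-3.79) (3.78,-1.91) (3.98,1.78) (3.23,3.58) (2.01,4.44) (-0.85,1.14) (-0.01,-2.36)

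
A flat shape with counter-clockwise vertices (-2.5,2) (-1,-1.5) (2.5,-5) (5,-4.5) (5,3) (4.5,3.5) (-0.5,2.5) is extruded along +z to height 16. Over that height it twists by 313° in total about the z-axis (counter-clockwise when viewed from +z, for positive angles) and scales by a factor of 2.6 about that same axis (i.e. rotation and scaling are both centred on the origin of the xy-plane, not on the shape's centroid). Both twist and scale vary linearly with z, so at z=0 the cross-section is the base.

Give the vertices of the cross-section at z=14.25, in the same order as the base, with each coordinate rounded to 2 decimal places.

Cross-section at z=14.25: (3.87,6.73) (-3.96,1.84) (-11.06,-7.84) (-8.94,-13.65) (9.04,-10.87) (10.05,-9.49) (5.81,2.12)

t = z/height = 14.25/16 = 0.890625
s = 1 + (scale-1)·z/height = 1 + (2.6-1)·14.25/16 = 2.425000
θ = twist·z/height = 313°·14.25/16 = 278.7656° = 4.865378 rad
cos θ = 0.152393, sin θ = -0.988320 (intermediates below are computed at full precision and shown rounded to 5 d.p.)
v1: (-2.5,2) → rotate → (1.59566,2.77559) → ×s → (3.86947,6.73080) → (3.87,6.73)
v2: (-1,-1.5) → rotate → (-1.63487,0.75973) → ×s → (-3.96457,1.84235) → (-3.96,1.84)
v3: (2.5,-5) → rotate → (-4.56062,-3.23276) → ×s → (-11.05950,-7.83945) → (-11.06,-7.84)
v4: (5,-4.5) → rotate → (-3.68548,-5.62737) → ×s → (-8.93728,-13.64637) → (-8.94,-13.65)
v5: (5,3) → rotate → (3.72692,-4.48442) → ×s → (9.03779,-10.87472) → (9.04,-10.87)
v6: (4.5,3.5) → rotate → (4.14489,-3.91406) → ×s → (10.05135,-9.49161) → (10.05,-9.49)
v7: (-0.5,2.5) → rotate → (2.39460,0.87514) → ×s → (5.80691,2.12222) → (5.81,2.12)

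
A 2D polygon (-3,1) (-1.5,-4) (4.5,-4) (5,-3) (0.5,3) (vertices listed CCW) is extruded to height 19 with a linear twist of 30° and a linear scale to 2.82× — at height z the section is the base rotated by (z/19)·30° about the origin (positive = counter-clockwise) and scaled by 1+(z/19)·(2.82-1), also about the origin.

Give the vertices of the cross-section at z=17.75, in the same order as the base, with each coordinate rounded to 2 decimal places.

Cross-section at z=17.75: (-8.42,-1.42) (1.50,-11.44) (15.80,-3.82) (15.72,-0.81) (-2.61,7.79)

t = z/height = 17.75/19 = 0.934211
s = 1 + (scale-1)·z/height = 1 + (2.82-1)·17.75/19 = 2.700263
θ = twist·z/height = 30°·17.75/19 = 28.0263° = 0.489151 rad
cos θ = 0.882732, sin θ = 0.469877 (intermediates below are computed at full precision and shown rounded to 5 d.p.)
v1: (-3,1) → rotate → (-3.11807,-0.52690) → ×s → (-8.41962,-1.42277) → (-8.42,-1.42)
v2: (-1.5,-4) → rotate → (0.55541,-4.23574) → ×s → (1.49975,-11.43762) → (1.50,-11.44)
v3: (4.5,-4) → rotate → (5.85180,-1.41648) → ×s → (15.80140,-3.82487) → (15.80,-3.82)
v4: (5,-3) → rotate → (5.82329,-0.29881) → ×s → (15.72442,-0.80687) → (15.72,-0.81)
v5: (0.5,3) → rotate → (-0.96827,2.88313) → ×s → (-2.61457,7.78522) → (-2.61,7.79)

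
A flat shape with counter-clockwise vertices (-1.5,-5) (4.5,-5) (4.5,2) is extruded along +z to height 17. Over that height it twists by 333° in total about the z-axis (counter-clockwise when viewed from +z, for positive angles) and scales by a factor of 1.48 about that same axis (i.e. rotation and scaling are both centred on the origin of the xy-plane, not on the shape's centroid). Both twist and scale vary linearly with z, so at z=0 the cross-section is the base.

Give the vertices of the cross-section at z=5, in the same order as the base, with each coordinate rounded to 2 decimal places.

t = z/height = 5/17 = 0.294118
s = 1 + (scale-1)·z/height = 1 + (1.48-1)·5/17 = 1.141176
θ = twist·z/height = 333°·5/17 = 97.9412° = 1.709396 rad
cos θ = -0.138156, sin θ = 0.990410 (intermediates below are computed at full precision and shown rounded to 5 d.p.)
v1: (-1.5,-5) → rotate → (5.15929,-0.79483) → ×s → (5.88766,-0.90705) → (5.89,-0.91)
v2: (4.5,-5) → rotate → (4.33035,5.14763) → ×s → (4.94169,5.87435) → (4.94,5.87)
v3: (4.5,2) → rotate → (-2.60252,4.18053) → ×s → (-2.96994,4.77073) → (-2.97,4.77)

Cross-section at z=5: (5.89,-0.91) (4.94,5.87) (-2.97,4.77)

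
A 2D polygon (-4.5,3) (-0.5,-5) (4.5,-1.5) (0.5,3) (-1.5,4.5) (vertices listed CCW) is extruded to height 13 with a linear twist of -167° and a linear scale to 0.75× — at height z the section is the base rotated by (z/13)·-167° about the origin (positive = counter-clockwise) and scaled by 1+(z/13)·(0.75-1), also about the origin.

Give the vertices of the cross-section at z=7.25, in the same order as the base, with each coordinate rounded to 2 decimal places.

t = z/height = 7.25/13 = 0.557692
s = 1 + (scale-1)·z/height = 1 + (0.75-1)·7.25/13 = 0.860577
θ = twist·z/height = -167°·7.25/13 = -93.1346° = -1.625506 rad
cos θ = -0.054682, sin θ = -0.998504 (intermediates below are computed at full precision and shown rounded to 5 d.p.)
v1: (-4.5,3) → rotate → (3.24158,4.32922) → ×s → (2.78963,3.72563) → (2.79,3.73)
v2: (-0.5,-5) → rotate → (-4.96518,0.77266) → ×s → (-4.27292,0.66494) → (-4.27,0.66)
v3: (4.5,-1.5) → rotate → (-1.74383,-4.41124) → ×s → (-1.50070,-3.79621) → (-1.50,-3.80)
v4: (0.5,3) → rotate → (2.96817,-0.66330) → ×s → (2.55434,-0.57082) → (2.55,-0.57)
v5: (-1.5,4.5) → rotate → (4.57529,1.25169) → ×s → (3.93739,1.07717) → (3.94,1.08)

Cross-section at z=7.25: (2.79,3.73) (-4.27,0.66) (-1.50,-3.80) (2.55,-0.57) (3.94,1.08)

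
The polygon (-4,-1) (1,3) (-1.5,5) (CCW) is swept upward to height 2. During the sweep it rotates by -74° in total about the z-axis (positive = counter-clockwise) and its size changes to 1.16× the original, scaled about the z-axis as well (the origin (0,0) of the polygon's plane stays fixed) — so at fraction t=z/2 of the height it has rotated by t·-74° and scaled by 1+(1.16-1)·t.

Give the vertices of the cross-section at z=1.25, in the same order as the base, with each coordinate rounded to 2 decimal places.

t = z/height = 1.25/2 = 0.625
s = 1 + (scale-1)·z/height = 1 + (1.16-1)·1.25/2 = 1.100000
θ = twist·z/height = -74°·1.25/2 = -46.2500° = -0.807215 rad
cos θ = 0.691513, sin θ = -0.722364 (intermediates below are computed at full precision and shown rounded to 5 d.p.)
v1: (-4,-1) → rotate → (-3.48842,2.19794) → ×s → (-3.83726,2.41774) → (-3.84,2.42)
v2: (1,3) → rotate → (2.85860,1.35218) → ×s → (3.14447,1.48739) → (3.14,1.49)
v3: (-1.5,5) → rotate → (2.57455,4.54111) → ×s → (2.83201,4.99522) → (2.83,5.00)

Cross-section at z=1.25: (-3.84,2.42) (3.14,1.49) (2.83,5.00)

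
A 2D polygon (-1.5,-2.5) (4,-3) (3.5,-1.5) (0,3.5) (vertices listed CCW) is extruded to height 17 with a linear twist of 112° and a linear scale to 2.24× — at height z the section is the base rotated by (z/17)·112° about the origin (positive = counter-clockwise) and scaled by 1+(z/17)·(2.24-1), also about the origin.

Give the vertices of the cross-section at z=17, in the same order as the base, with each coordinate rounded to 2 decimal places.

Cross-section at z=17: (6.45,-1.02) (2.87,10.82) (0.18,8.53) (-7.27,-2.94)

t = z/height = 17/17 = 1
s = 1 + (scale-1)·z/height = 1 + (2.24-1)·17/17 = 2.240000
θ = twist·z/height = 112°·17/17 = 112.0000° = 1.954769 rad
cos θ = -0.374607, sin θ = 0.927184 (intermediates below are computed at full precision and shown rounded to 5 d.p.)
v1: (-1.5,-2.5) → rotate → (2.87987,-0.45426) → ×s → (6.45091,-1.01754) → (6.45,-1.02)
v2: (4,-3) → rotate → (1.28313,4.83256) → ×s → (2.87420,10.82492) → (2.87,10.82)
v3: (3.5,-1.5) → rotate → (0.07965,3.80705) → ×s → (0.17842,8.52780) → (0.18,8.53)
v4: (0,3.5) → rotate → (-3.24514,-1.31112) → ×s → (-7.26912,-2.93692) → (-7.27,-2.94)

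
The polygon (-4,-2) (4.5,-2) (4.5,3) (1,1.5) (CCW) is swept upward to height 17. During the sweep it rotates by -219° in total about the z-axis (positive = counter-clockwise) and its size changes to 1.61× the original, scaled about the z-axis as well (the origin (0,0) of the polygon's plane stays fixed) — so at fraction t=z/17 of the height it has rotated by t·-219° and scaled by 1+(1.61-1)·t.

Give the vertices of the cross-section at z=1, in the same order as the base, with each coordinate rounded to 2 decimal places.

t = z/height = 1/17 = 0.0588235
s = 1 + (scale-1)·z/height = 1 + (1.61-1)·1/17 = 1.035882
θ = twist·z/height = -219°·1/17 = -12.8824° = -0.224839 rad
cos θ = 0.974830, sin θ = -0.222950 (intermediates below are computed at full precision and shown rounded to 5 d.p.)
v1: (-4,-2) → rotate → (-4.34522,-1.05786) → ×s → (-4.50114,-1.09582) → (-4.50,-1.10)
v2: (4.5,-2) → rotate → (3.94083,-2.95293) → ×s → (4.08224,-3.05889) → (4.08,-3.06)
v3: (4.5,3) → rotate → (5.05558,1.92122) → ×s → (5.23699,1.99015) → (5.24,1.99)
v4: (1,1.5) → rotate → (1.30925,1.23929) → ×s → (1.35623,1.28376) → (1.36,1.28)

Cross-section at z=1: (-4.50,-1.10) (4.08,-3.06) (5.24,1.99) (1.36,1.28)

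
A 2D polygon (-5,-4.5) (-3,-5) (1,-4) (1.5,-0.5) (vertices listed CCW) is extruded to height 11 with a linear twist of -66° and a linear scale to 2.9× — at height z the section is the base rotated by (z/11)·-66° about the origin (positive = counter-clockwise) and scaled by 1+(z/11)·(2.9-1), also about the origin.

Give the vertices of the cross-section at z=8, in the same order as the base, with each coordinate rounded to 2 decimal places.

Cross-section at z=8: (-15.93,1.68) (-13.63,-2.66) (-5.49,-8.15) (1.51,-3.45)

t = z/height = 8/11 = 0.727273
s = 1 + (scale-1)·z/height = 1 + (2.9-1)·8/11 = 2.381818
θ = twist·z/height = -66°·8/11 = -48.0000° = -0.837758 rad
cos θ = 0.669131, sin θ = -0.743145 (intermediates below are computed at full precision and shown rounded to 5 d.p.)
v1: (-5,-4.5) → rotate → (-6.68980,0.70464) → ×s → (-15.93390,1.67832) → (-15.93,1.68)
v2: (-3,-5) → rotate → (-5.72312,-1.11622) → ×s → (-13.63142,-2.65863) → (-13.63,-2.66)
v3: (1,-4) → rotate → (-2.30345,-3.41967) → ×s → (-5.48640,-8.14503) → (-5.49,-8.15)
v4: (1.5,-0.5) → rotate → (0.63212,-1.44928) → ×s → (1.50560,-3.45193) → (1.51,-3.45)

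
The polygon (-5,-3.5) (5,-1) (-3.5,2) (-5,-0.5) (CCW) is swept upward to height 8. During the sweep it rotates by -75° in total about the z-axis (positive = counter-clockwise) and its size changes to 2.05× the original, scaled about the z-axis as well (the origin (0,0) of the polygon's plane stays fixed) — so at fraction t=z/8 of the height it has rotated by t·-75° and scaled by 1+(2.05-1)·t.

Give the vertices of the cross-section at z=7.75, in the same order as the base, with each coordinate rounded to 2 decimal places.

Cross-section at z=7.75: (-9.75,7.52) (1.08,-10.23) (1.75,7.94) (-3.97,9.33)

t = z/height = 7.75/8 = 0.96875
s = 1 + (scale-1)·z/height = 1 + (2.05-1)·7.75/8 = 2.017188
θ = twist·z/height = -75°·7.75/8 = -72.6563° = -1.268091 rad
cos θ = 0.298104, sin θ = -0.954533 (intermediates below are computed at full precision and shown rounded to 5 d.p.)
v1: (-5,-3.5) → rotate → (-4.83139,3.72930) → ×s → (-9.74581,7.52271) → (-9.75,7.52)
v2: (5,-1) → rotate → (0.53599,-5.07077) → ×s → (1.08118,-10.22870) → (1.08,-10.23)
v3: (-3.5,2) → rotate → (0.86570,3.93707) → ×s → (1.74629,7.94182) → (1.75,7.94)
v4: (-5,-0.5) → rotate → (-1.96779,4.62362) → ×s → (-3.96939,9.32670) → (-3.97,9.33)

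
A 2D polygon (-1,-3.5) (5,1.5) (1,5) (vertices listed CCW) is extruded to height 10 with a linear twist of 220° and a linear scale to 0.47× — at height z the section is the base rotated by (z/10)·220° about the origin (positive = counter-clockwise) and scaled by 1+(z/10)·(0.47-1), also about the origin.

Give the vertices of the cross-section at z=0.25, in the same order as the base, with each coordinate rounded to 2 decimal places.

t = z/height = 0.25/10 = 0.025
s = 1 + (scale-1)·z/height = 1 + (0.47-1)·0.25/10 = 0.986750
θ = twist·z/height = 220°·0.25/10 = 5.5000° = 0.095993 rad
cos θ = 0.995396, sin θ = 0.095846 (intermediates below are computed at full precision and shown rounded to 5 d.p.)
v1: (-1,-3.5) → rotate → (-0.65994,-3.57973) → ×s → (-0.65119,-3.53230) → (-0.65,-3.53)
v2: (5,1.5) → rotate → (4.83321,1.97232) → ×s → (4.76917,1.94619) → (4.77,1.95)
v3: (1,5) → rotate → (0.51617,5.07283) → ×s → (0.50933,5.00561) → (0.51,5.01)

Cross-section at z=0.25: (-0.65,-3.53) (4.77,1.95) (0.51,5.01)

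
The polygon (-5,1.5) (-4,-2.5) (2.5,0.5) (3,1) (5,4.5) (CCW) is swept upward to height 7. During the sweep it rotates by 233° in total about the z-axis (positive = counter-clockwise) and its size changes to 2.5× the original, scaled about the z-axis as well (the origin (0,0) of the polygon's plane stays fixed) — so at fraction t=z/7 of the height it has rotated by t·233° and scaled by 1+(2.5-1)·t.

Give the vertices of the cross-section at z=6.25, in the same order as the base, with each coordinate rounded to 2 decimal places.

t = z/height = 6.25/7 = 0.892857
s = 1 + (scale-1)·z/height = 1 + (2.5-1)·6.25/7 = 2.339286
θ = twist·z/height = 233°·6.25/7 = 208.0357° = 3.630908 rad
cos θ = -0.882655, sin θ = -0.470022 (intermediates below are computed at full precision and shown rounded to 5 d.p.)
v1: (-5,1.5) → rotate → (5.11831,1.02613) → ×s → (11.97318,2.40040) → (11.97,2.40)
v2: (-4,-2.5) → rotate → (2.35556,4.08672) → ×s → (5.51034,9.56002) → (5.51,9.56)
v3: (2.5,0.5) → rotate → (-1.97163,-1.61638) → ×s → (-4.61220,-3.78118) → (-4.61,-3.78)
v4: (3,1) → rotate → (-2.17794,-2.29272) → ×s → (-5.09483,-5.36333) → (-5.09,-5.36)
v5: (5,4.5) → rotate → (-2.29818,-6.32206) → ×s → (-5.37609,-14.78909) → (-5.38,-14.79)

Cross-section at z=6.25: (11.97,2.40) (5.51,9.56) (-4.61,-3.78) (-5.09,-5.36) (-5.38,-14.79)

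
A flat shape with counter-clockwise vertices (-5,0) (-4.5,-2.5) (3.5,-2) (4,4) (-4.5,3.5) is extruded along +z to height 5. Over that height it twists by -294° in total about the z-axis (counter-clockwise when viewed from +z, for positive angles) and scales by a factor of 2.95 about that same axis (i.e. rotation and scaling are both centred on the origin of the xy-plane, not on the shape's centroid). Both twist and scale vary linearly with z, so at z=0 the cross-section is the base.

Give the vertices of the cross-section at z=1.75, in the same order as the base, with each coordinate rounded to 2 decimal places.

t = z/height = 1.75/5 = 0.35
s = 1 + (scale-1)·z/height = 1 + (2.95-1)·1.75/5 = 1.682500
θ = twist·z/height = -294°·1.75/5 = -102.9000° = -1.795944 rad
cos θ = -0.223250, sin θ = -0.974761 (intermediates below are computed at full precision and shown rounded to 5 d.p.)
v1: (-5,0) → rotate → (1.11625,4.87381) → ×s → (1.87809,8.20018) → (1.88,8.20)
v2: (-4.5,-2.5) → rotate → (-1.43228,4.94455) → ×s → (-2.40981,8.31921) → (-2.41,8.32)
v3: (3.5,-2) → rotate → (-2.73090,-2.96516) → ×s → (-4.59474,-4.98889) → (-4.59,-4.99)
v4: (4,4) → rotate → (3.00604,-4.79205) → ×s → (5.05767,-8.06262) → (5.06,-8.06)
v5: (-4.5,3.5) → rotate → (4.41629,3.60505) → ×s → (7.43041,6.06550) → (7.43,6.07)

Cross-section at z=1.75: (1.88,8.20) (-2.41,8.32) (-4.59,-4.99) (5.06,-8.06) (7.43,6.07)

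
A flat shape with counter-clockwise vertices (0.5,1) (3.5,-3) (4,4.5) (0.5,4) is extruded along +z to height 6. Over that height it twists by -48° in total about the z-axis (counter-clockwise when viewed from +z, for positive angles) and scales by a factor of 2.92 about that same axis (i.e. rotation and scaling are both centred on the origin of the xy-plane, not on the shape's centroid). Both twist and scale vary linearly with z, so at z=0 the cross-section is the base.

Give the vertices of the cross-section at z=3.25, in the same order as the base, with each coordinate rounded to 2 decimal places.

t = z/height = 3.25/6 = 0.541667
s = 1 + (scale-1)·z/height = 1 + (2.92-1)·3.25/6 = 2.040000
θ = twist·z/height = -48°·3.25/6 = -26.0000° = -0.453786 rad
cos θ = 0.898794, sin θ = -0.438371 (intermediates below are computed at full precision and shown rounded to 5 d.p.)
v1: (0.5,1) → rotate → (0.88777,0.67961) → ×s → (1.81105,1.38640) → (1.81,1.39)
v2: (3.5,-3) → rotate → (1.83067,-4.23068) → ×s → (3.73456,-8.63059) → (3.73,-8.63)
v3: (4,4.5) → rotate → (5.56785,2.29109) → ×s → (11.35841,4.67382) → (11.36,4.67)
v4: (0.5,4) → rotate → (2.20288,3.37599) → ×s → (4.49388,6.88702) → (4.49,6.89)

Cross-section at z=3.25: (1.81,1.39) (3.73,-8.63) (11.36,4.67) (4.49,6.89)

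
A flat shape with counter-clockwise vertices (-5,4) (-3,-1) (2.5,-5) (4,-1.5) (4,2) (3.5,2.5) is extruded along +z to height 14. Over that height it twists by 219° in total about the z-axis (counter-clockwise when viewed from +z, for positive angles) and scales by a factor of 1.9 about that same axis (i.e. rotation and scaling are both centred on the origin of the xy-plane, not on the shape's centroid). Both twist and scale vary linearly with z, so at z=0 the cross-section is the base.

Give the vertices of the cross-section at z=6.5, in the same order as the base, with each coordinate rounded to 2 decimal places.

t = z/height = 6.5/14 = 0.464286
s = 1 + (scale-1)·z/height = 1 + (1.9-1)·6.5/14 = 1.417857
θ = twist·z/height = 219°·6.5/14 = 101.6786° = 1.774626 rad
cos θ = -0.202421, sin θ = 0.979299 (intermediates below are computed at full precision and shown rounded to 5 d.p.)
v1: (-5,4) → rotate → (-2.90509,-5.70618) → ×s → (-4.11900,-8.09054) → (-4.12,-8.09)
v2: (-3,-1) → rotate → (1.58656,-2.73547) → ×s → (2.24952,-3.87851) → (2.25,-3.88)
v3: (2.5,-5) → rotate → (4.39044,3.46035) → ×s → (6.22502,4.90628) → (6.23,4.91)
v4: (4,-1.5) → rotate → (0.65926,4.22083) → ×s → (0.93474,5.98453) → (0.93,5.98)
v5: (4,2) → rotate → (-2.76828,3.51235) → ×s → (-3.92503,4.98001) → (-3.93,4.98)
v6: (3.5,2.5) → rotate → (-3.15672,2.92149) → ×s → (-4.47578,4.14226) → (-4.48,4.14)

Cross-section at z=6.5: (-4.12,-8.09) (2.25,-3.88) (6.23,4.91) (0.93,5.98) (-3.93,4.98) (-4.48,4.14)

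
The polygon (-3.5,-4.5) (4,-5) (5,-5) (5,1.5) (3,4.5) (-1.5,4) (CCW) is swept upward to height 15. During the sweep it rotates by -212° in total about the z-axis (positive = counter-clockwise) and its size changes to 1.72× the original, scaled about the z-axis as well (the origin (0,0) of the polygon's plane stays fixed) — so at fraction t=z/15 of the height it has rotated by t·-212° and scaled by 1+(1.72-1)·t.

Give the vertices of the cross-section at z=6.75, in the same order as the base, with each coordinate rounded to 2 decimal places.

t = z/height = 6.75/15 = 0.45
s = 1 + (scale-1)·z/height = 1 + (1.72-1)·6.75/15 = 1.324000
θ = twist·z/height = -212°·6.75/15 = -95.4000° = -1.665044 rad
cos θ = -0.094108, sin θ = -0.995562 (intermediates below are computed at full precision and shown rounded to 5 d.p.)
v1: (-3.5,-4.5) → rotate → (-4.15065,3.90795) → ×s → (-5.49546,5.17413) → (-5.50,5.17)
v2: (4,-5) → rotate → (-5.35424,-3.51171) → ×s → (-7.08902,-4.64950) → (-7.09,-4.65)
v3: (5,-5) → rotate → (-5.44835,-4.50727) → ×s → (-7.21362,-5.96762) → (-7.21,-5.97)
v4: (5,1.5) → rotate → (1.02280,-5.11897) → ×s → (1.35419,-6.77752) → (1.35,-6.78)
v5: (3,4.5) → rotate → (4.19770,-3.41017) → ×s → (5.55776,-4.51507) → (5.56,-4.52)
v6: (-1.5,4) → rotate → (4.12341,1.11691) → ×s → (5.45940,1.47879) → (5.46,1.48)

Cross-section at z=6.75: (-5.50,5.17) (-7.09,-4.65) (-7.21,-5.97) (1.35,-6.78) (5.56,-4.52) (5.46,1.48)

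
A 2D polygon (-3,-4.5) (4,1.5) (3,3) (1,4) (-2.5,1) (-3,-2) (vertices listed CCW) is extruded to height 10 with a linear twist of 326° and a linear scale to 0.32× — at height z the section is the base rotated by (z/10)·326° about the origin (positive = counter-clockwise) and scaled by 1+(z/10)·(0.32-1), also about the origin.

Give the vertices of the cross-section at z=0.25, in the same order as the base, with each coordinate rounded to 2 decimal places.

t = z/height = 0.25/10 = 0.025
s = 1 + (scale-1)·z/height = 1 + (0.32-1)·0.25/10 = 0.983000
θ = twist·z/height = 326°·0.25/10 = 8.1500° = 0.142244 rad
cos θ = 0.989900, sin θ = 0.141765 (intermediates below are computed at full precision and shown rounded to 5 d.p.)
v1: (-3,-4.5) → rotate → (-2.33176,-4.87985) → ×s → (-2.29212,-4.79689) → (-2.29,-4.80)
v2: (4,1.5) → rotate → (3.74695,2.05191) → ×s → (3.68326,2.01703) → (3.68,2.02)
v3: (3,3) → rotate → (2.54441,3.39500) → ×s → (2.50115,3.33728) → (2.50,3.34)
v4: (1,4) → rotate → (0.42284,4.10137) → ×s → (0.41565,4.03164) → (0.42,4.03)
v5: (-2.5,1) → rotate → (-2.61652,0.63549) → ×s → (-2.57204,0.62468) → (-2.57,0.62)
v6: (-3,-2) → rotate → (-2.68617,-2.40510) → ×s → (-2.64051,-2.36421) → (-2.64,-2.36)

Cross-section at z=0.25: (-2.29,-4.80) (3.68,2.02) (2.50,3.34) (0.42,4.03) (-2.57,0.62) (-2.64,-2.36)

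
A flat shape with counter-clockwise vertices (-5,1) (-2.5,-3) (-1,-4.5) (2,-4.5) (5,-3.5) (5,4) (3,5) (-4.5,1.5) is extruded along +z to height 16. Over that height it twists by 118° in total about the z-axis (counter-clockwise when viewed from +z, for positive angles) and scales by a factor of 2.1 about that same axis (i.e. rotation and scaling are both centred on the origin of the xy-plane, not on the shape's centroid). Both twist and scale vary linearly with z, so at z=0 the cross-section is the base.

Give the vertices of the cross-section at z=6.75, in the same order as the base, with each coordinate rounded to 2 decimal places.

Cross-section at z=6.75: (-5.84,-4.64) (0.99,-5.63) (4.09,-5.37) (6.92,-2.02) (8.64,2.28) (0.26,9.37) (-2.75,8.08) (-5.93,-3.61)

t = z/height = 6.75/16 = 0.421875
s = 1 + (scale-1)·z/height = 1 + (2.1-1)·6.75/16 = 1.464063
θ = twist·z/height = 118°·6.75/16 = 49.7813° = 0.868847 rad
cos θ = 0.645708, sin θ = 0.763585 (intermediates below are computed at full precision and shown rounded to 5 d.p.)
v1: (-5,1) → rotate → (-3.99212,-3.17222) → ×s → (-5.84472,-4.64432) → (-5.84,-4.64)
v2: (-2.5,-3) → rotate → (0.67649,-3.84608) → ×s → (0.99042,-5.63091) → (0.99,-5.63)
v3: (-1,-4.5) → rotate → (2.79042,-3.66927) → ×s → (4.08535,-5.37204) → (4.09,-5.37)
v4: (2,-4.5) → rotate → (4.72755,-1.37851) → ×s → (6.92142,-2.01823) → (6.92,-2.02)
v5: (5,-3.5) → rotate → (5.90108,1.55795) → ×s → (8.63956,2.28093) → (8.64,2.28)
v6: (5,4) → rotate → (0.17420,6.40075) → ×s → (0.25504,9.37110) → (0.26,9.37)
v7: (3,5) → rotate → (-1.88080,5.51929) → ×s → (-2.75361,8.08059) → (-2.75,8.08)
v8: (-4.5,1.5) → rotate → (-4.05106,-2.46757) → ×s → (-5.93101,-3.61268) → (-5.93,-3.61)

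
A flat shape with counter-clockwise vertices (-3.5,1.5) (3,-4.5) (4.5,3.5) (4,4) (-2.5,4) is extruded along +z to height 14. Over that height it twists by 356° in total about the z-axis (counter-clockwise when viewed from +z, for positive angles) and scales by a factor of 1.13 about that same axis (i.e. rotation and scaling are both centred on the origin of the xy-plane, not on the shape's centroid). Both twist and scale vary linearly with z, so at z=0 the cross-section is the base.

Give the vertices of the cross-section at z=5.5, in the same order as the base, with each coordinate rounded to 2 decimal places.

Cross-section at z=5.5: (1.80,-3.58) (0.64,5.65) (-5.99,0.24) (-5.92,-0.50) (-0.70,-4.91)

t = z/height = 5.5/14 = 0.392857
s = 1 + (scale-1)·z/height = 1 + (1.13-1)·5.5/14 = 1.051071
θ = twist·z/height = 356°·5.5/14 = 139.8571° = 2.440968 rad
cos θ = -0.764439, sin θ = 0.644696 (intermediates below are computed at full precision and shown rounded to 5 d.p.)
v1: (-3.5,1.5) → rotate → (1.70849,-3.40309) → ×s → (1.79575,-3.57689) → (1.80,-3.58)
v2: (3,-4.5) → rotate → (0.60781,5.37406) → ×s → (0.63885,5.64853) → (0.64,5.65)
v3: (4.5,3.5) → rotate → (-5.69641,0.22559) → ×s → (-5.98734,0.23711) → (-5.99,0.24)
v4: (4,4) → rotate → (-5.63654,-0.47898) → ×s → (-5.92441,-0.50344) → (-5.92,-0.50)
v5: (-2.5,4) → rotate → (-0.66768,-4.66950) → ×s → (-0.70178,-4.90797) → (-0.70,-4.91)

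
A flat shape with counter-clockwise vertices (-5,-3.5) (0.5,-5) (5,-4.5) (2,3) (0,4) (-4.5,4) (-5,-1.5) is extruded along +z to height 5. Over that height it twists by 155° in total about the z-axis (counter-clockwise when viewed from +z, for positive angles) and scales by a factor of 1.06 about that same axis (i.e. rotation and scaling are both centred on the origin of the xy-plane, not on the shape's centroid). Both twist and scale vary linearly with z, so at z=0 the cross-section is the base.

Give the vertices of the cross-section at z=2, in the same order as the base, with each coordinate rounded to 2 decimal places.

t = z/height = 2/5 = 0.4
s = 1 + (scale-1)·z/height = 1 + (1.06-1)·2/5 = 1.024000
θ = twist·z/height = 155°·2/5 = 62.0000° = 1.082104 rad
cos θ = 0.469472, sin θ = 0.882948 (intermediates below are computed at full precision and shown rounded to 5 d.p.)
v1: (-5,-3.5) → rotate → (0.74296,-6.05789) → ×s → (0.76079,-6.20328) → (0.76,-6.20)
v2: (0.5,-5) → rotate → (4.64947,-1.90588) → ×s → (4.76106,-1.95163) → (4.76,-1.95)
v3: (5,-4.5) → rotate → (6.32062,2.30212) → ×s → (6.47232,2.35737) → (6.47,2.36)
v4: (2,3) → rotate → (-1.70990,3.17431) → ×s → (-1.75094,3.25049) → (-1.75,3.25)
v5: (0,4) → rotate → (-3.53179,1.87789) → ×s → (-3.61655,1.92296) → (-3.62,1.92)
v6: (-4.5,4) → rotate → (-5.64441,-2.09538) → ×s → (-5.77988,-2.14567) → (-5.78,-2.15)
v7: (-5,-1.5) → rotate → (-1.02294,-5.11895) → ×s → (-1.04749,-5.24180) → (-1.05,-5.24)

Cross-section at z=2: (0.76,-6.20) (4.76,-1.95) (6.47,2.36) (-1.75,3.25) (-3.62,1.92) (-5.78,-2.15) (-1.05,-5.24)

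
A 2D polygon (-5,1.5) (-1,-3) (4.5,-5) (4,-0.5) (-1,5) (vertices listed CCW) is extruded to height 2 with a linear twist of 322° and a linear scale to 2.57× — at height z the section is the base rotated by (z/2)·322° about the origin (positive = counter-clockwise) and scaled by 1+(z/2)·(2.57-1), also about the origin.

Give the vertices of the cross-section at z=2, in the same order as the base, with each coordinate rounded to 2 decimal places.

t = z/height = 2/2 = 1
s = 1 + (scale-1)·z/height = 1 + (2.57-1)·2/2 = 2.570000
θ = twist·z/height = 322°·2/2 = 322.0000° = 5.619960 rad
cos θ = 0.788011, sin θ = -0.615661 (intermediates below are computed at full precision and shown rounded to 5 d.p.)
v1: (-5,1.5) → rotate → (-3.01656,4.26032) → ×s → (-7.75256,10.94903) → (-7.75,10.95)
v2: (-1,-3) → rotate → (-2.63500,-1.74837) → ×s → (-6.77194,-4.49331) → (-6.77,-4.49)
v3: (4.5,-5) → rotate → (0.46774,-6.71053) → ×s → (1.20209,-17.24606) → (1.20,-17.25)
v4: (4,-0.5) → rotate → (2.84421,-2.85665) → ×s → (7.30963,-7.34159) → (7.31,-7.34)
v5: (-1,5) → rotate → (2.29030,4.55572) → ×s → (5.88606,11.70819) → (5.89,11.71)

Cross-section at z=2: (-7.75,10.95) (-6.77,-4.49) (1.20,-17.25) (7.31,-7.34) (5.89,11.71)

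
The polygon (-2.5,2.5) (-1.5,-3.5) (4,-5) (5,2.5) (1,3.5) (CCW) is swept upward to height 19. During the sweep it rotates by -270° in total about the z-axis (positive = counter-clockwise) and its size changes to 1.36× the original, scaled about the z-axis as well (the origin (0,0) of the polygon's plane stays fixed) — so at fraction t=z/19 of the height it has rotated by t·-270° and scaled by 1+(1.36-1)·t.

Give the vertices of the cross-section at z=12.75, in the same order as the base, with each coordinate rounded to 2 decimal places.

Cross-section at z=12.75: (3.04,-3.17) (1.95,4.31) (-4.84,6.31) (-6.27,-2.97) (-1.33,-4.32)

t = z/height = 12.75/19 = 0.671053
s = 1 + (scale-1)·z/height = 1 + (1.36-1)·12.75/19 = 1.241579
θ = twist·z/height = -270°·12.75/19 = -181.1842° = -3.162261 rad
cos θ = -0.999786, sin θ = 0.020667 (intermediates below are computed at full precision and shown rounded to 5 d.p.)
v1: (-2.5,2.5) → rotate → (2.44780,-2.55113) → ×s → (3.03914,-3.16743) → (3.04,-3.17)
v2: (-1.5,-3.5) → rotate → (1.57201,3.46825) → ×s → (1.95178,4.30611) → (1.95,4.31)
v3: (4,-5) → rotate → (-3.89581,5.08160) → ×s → (-4.83696,6.30921) → (-4.84,6.31)
v4: (5,2.5) → rotate → (-5.05060,-2.39613) → ×s → (-6.27072,-2.97499) → (-6.27,-2.97)
v5: (1,3.5) → rotate → (-1.07212,-3.47859) → ×s → (-1.33112,-4.31894) → (-1.33,-4.32)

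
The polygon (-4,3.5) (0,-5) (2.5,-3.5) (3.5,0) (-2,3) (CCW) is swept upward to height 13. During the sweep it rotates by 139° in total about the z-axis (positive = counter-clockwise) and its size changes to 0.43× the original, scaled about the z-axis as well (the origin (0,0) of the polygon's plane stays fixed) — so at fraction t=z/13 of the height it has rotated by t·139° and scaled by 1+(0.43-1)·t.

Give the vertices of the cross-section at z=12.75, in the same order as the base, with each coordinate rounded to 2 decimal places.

t = z/height = 12.75/13 = 0.980769
s = 1 + (scale-1)·z/height = 1 + (0.43-1)·12.75/13 = 0.440962
θ = twist·z/height = 139°·12.75/13 = 136.3269° = 2.379354 rad
cos θ = -0.723292, sin θ = 0.690543 (intermediates below are computed at full precision and shown rounded to 5 d.p.)
v1: (-4,3.5) → rotate → (0.47627,-5.29369) → ×s → (0.21002,-2.33431) → (0.21,-2.33)
v2: (0,-5) → rotate → (3.45271,3.61646) → ×s → (1.52251,1.59472) → (1.52,1.59)
v3: (2.5,-3.5) → rotate → (0.60867,4.25788) → ×s → (0.26840,1.87756) → (0.27,1.88)
v4: (3.5,0) → rotate → (-2.53152,2.41690) → ×s → (-1.11630,1.06576) → (-1.12,1.07)
v5: (-2,3) → rotate → (-0.62504,-3.55096) → ×s → (-0.27562,-1.56584) → (-0.28,-1.57)

Cross-section at z=12.75: (0.21,-2.33) (1.52,1.59) (0.27,1.88) (-1.12,1.07) (-0.28,-1.57)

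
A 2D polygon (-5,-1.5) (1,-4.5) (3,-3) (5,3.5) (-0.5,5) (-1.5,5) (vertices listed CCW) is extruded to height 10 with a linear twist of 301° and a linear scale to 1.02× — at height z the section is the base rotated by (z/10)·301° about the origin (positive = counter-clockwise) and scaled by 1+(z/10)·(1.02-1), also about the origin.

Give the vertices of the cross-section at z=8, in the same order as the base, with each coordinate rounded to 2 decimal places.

Cross-section at z=8: (1.15,5.18) (-4.49,1.34) (-4.15,-1.17) (0.63,-6.17) (4.68,-2.03) (5.18,-1.15)

t = z/height = 8/10 = 0.8
s = 1 + (scale-1)·z/height = 1 + (1.02-1)·8/10 = 1.016000
θ = twist·z/height = 301°·8/10 = 240.8000° = 4.202753 rad
cos θ = -0.487860, sin θ = -0.872922 (intermediates below are computed at full precision and shown rounded to 5 d.p.)
v1: (-5,-1.5) → rotate → (1.12992,5.09640) → ×s → (1.14799,5.17794) → (1.15,5.18)
v2: (1,-4.5) → rotate → (-4.41601,1.32245) → ×s → (-4.48667,1.34361) → (-4.49,1.34)
v3: (3,-3) → rotate → (-4.08235,-1.15519) → ×s → (-4.14766,-1.17367) → (-4.15,-1.17)
v4: (5,3.5) → rotate → (0.61593,-6.07212) → ×s → (0.62578,-6.16927) → (0.63,-6.17)
v5: (-0.5,5) → rotate → (4.60854,-2.00284) → ×s → (4.68228,-2.03488) → (4.68,-2.03)
v6: (-1.5,5) → rotate → (5.09640,-1.12992) → ×s → (5.17794,-1.14799) → (5.18,-1.15)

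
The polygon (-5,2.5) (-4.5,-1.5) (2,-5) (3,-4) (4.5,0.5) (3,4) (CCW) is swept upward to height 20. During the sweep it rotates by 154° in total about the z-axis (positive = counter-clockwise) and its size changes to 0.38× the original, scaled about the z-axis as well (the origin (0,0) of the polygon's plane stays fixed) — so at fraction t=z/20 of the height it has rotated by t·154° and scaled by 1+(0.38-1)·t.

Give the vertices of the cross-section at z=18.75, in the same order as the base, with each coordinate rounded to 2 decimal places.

t = z/height = 18.75/20 = 0.9375
s = 1 + (scale-1)·z/height = 1 + (0.38-1)·18.75/20 = 0.418750
θ = twist·z/height = 154°·18.75/20 = 144.3750° = 2.519819 rad
cos θ = -0.812847, sin θ = 0.582478 (intermediates below are computed at full precision and shown rounded to 5 d.p.)
v1: (-5,2.5) → rotate → (2.60804,-4.94451) → ×s → (1.09212,-2.07051) → (1.09,-2.07)
v2: (-4.5,-1.5) → rotate → (4.53153,-1.40188) → ×s → (1.89758,-0.58704) → (1.90,-0.59)
v3: (2,-5) → rotate → (1.28670,5.22919) → ×s → (0.53880,2.18972) → (0.54,2.19)
v4: (3,-4) → rotate → (-0.10863,4.99882) → ×s → (-0.04549,2.09326) → (-0.05,2.09)
v5: (4.5,0.5) → rotate → (-3.94905,2.21473) → ×s → (-1.65366,0.92742) → (-1.65,0.93)
v6: (3,4) → rotate → (-4.76845,-1.50395) → ×s → (-1.99679,-0.62978) → (-2.00,-0.63)

Cross-section at z=18.75: (1.09,-2.07) (1.90,-0.59) (0.54,2.19) (-0.05,2.09) (-1.65,0.93) (-2.00,-0.63)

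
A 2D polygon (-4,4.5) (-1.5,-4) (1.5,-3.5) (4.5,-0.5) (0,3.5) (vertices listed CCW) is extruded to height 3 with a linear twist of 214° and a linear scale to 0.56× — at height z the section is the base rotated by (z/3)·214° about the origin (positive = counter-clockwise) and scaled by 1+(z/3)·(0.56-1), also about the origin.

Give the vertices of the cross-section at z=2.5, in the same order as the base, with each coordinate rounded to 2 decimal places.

Cross-section at z=2.5: (2.45,-2.92) (1.02,2.50) (-0.89,2.24) (-2.84,0.40) (-0.06,-2.22)

t = z/height = 2.5/3 = 0.833333
s = 1 + (scale-1)·z/height = 1 + (0.56-1)·2.5/3 = 0.633333
θ = twist·z/height = 214°·2.5/3 = 178.3333° = 3.112504 rad
cos θ = -0.999577, sin θ = 0.029085 (intermediates below are computed at full precision and shown rounded to 5 d.p.)
v1: (-4,4.5) → rotate → (3.86743,-4.61444) → ×s → (2.44937,-2.92248) → (2.45,-2.92)
v2: (-1.5,-4) → rotate → (1.61570,3.95468) → ×s → (1.02328,2.50463) → (1.02,2.50)
v3: (1.5,-3.5) → rotate → (-1.39757,3.54215) → ×s → (-0.88513,2.24336) → (-0.89,2.24)
v4: (4.5,-0.5) → rotate → (-4.48355,0.63067) → ×s → (-2.83958,0.39942) → (-2.84,0.40)
v5: (0,3.5) → rotate → (-0.10180,-3.49852) → ×s → (-0.06447,-2.21573) → (-0.06,-2.22)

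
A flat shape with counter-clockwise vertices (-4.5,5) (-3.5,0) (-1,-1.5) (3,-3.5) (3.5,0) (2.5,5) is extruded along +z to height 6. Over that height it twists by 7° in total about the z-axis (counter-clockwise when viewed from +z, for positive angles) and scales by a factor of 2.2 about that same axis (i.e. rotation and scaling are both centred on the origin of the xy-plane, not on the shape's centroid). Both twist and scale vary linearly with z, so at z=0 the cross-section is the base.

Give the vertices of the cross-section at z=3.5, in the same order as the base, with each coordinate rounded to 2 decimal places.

Cross-section at z=3.5: (-8.24,7.93) (-5.93,-0.42) (-1.51,-2.66) (5.51,-5.57) (5.93,0.42) (3.63,8.78)

t = z/height = 3.5/6 = 0.583333
s = 1 + (scale-1)·z/height = 1 + (2.2-1)·3.5/6 = 1.700000
θ = twist·z/height = 7°·3.5/6 = 4.0833° = 0.071268 rad
cos θ = 0.997462, sin θ = 0.071207 (intermediates below are computed at full precision and shown rounded to 5 d.p.)
v1: (-4.5,5) → rotate → (-4.84461,4.66687) → ×s → (-8.23584,7.93369) → (-8.24,7.93)
v2: (-3.5,0) → rotate → (-3.49112,-0.24923) → ×s → (-5.93490,-0.42368) → (-5.93,-0.42)
v3: (-1,-1.5) → rotate → (-0.89065,-1.56740) → ×s → (-1.51411,-2.66458) → (-1.51,-2.66)
v4: (3,-3.5) → rotate → (3.24161,-3.27749) → ×s → (5.51074,-5.57174) → (5.51,-5.57)
v5: (3.5,0) → rotate → (3.49112,0.24923) → ×s → (5.93490,0.42368) → (5.93,0.42)
v6: (2.5,5) → rotate → (2.13762,5.16533) → ×s → (3.63395,8.78105) → (3.63,8.78)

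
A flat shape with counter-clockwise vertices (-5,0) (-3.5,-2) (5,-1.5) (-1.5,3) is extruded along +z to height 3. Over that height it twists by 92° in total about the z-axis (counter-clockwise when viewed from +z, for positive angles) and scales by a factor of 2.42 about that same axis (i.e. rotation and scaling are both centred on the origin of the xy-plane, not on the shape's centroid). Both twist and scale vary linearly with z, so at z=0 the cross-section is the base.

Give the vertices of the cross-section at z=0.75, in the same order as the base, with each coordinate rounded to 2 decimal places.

t = z/height = 0.75/3 = 0.25
s = 1 + (scale-1)·z/height = 1 + (2.42-1)·0.75/3 = 1.355000
θ = twist·z/height = 92°·0.75/3 = 23.0000° = 0.401426 rad
cos θ = 0.920505, sin θ = 0.390731 (intermediates below are computed at full precision and shown rounded to 5 d.p.)
v1: (-5,0) → rotate → (-4.60252,-1.95366) → ×s → (-6.23642,-2.64720) → (-6.24,-2.65)
v2: (-3.5,-2) → rotate → (-2.44030,-3.20857) → ×s → (-3.30661,-4.34761) → (-3.31,-4.35)
v3: (5,-1.5) → rotate → (5.18862,0.57290) → ×s → (7.03058,0.77628) → (7.03,0.78)
v4: (-1.5,3) → rotate → (-2.55295,2.17542) → ×s → (-3.45925,2.94769) → (-3.46,2.95)

Cross-section at z=0.75: (-6.24,-2.65) (-3.31,-4.35) (7.03,0.78) (-3.46,2.95)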